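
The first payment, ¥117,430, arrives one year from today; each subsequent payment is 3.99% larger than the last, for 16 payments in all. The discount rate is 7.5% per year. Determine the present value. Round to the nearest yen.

Periodic rate r = 0.075 per year.
Growing ordinary annuity: PV = PMT₁ × [1 − ((1+g)/(1+r))^n] / (r − g) = 117,430 × [1 − ((1+0.0399)/(1+r))^16] / (r − 0.0399) = ¥1,378,596.

¥1,378,596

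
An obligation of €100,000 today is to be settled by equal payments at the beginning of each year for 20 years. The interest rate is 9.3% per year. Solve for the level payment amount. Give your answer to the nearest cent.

€10,237.71

Level annuity due; solve PV = PMT × [(1 − (1+r)^−n)/r] × (1+r) for PMT.
Periodic rate r = 0.093 per year.
With n = 20: PMT = 100,000 / ([(1 − (1+r)^−n)/r] × (1+r)) = €10,237.71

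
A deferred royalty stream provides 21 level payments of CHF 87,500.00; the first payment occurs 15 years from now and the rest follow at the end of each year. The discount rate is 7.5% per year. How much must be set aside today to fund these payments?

CHF 331,043.80

Ordinary annuity of 21 payments, first payment at period 15.
Periodic rate r = 0.075 per year.
The ordinary-annuity PV formula values the stream one period before the first payment (period 14); discount that back 14 periods:
PV₀ = 87,500 × [1 − (1+r)^−21] / r × (1+r)^−14 = CHF 331,043.80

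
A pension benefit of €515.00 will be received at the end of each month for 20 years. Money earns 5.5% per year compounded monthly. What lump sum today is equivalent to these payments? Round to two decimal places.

This is an ordinary annuity: 240 payments of €515.00 at the end of each month.
Periodic rate r = 0.055/12 per month; n is counted in months.
PV = PMT × [(1 − (1+r)^−n)/r] = 515 × [1 − (1+r)^−240] / r = €74,866.91

€74,866.91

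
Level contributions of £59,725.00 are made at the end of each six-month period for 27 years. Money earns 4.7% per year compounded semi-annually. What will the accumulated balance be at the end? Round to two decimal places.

This is an ordinary annuity: 54 deposits of £59,725.00 at the end of each six-month period.
Periodic rate r = 0.047/2 per half-year; n is counted in half-years.
FV = PMT × [((1+r)^n − 1)/r] = 59,725 × [(1+r)^54 − 1] / r = £6,367,573.72

£6,367,573.72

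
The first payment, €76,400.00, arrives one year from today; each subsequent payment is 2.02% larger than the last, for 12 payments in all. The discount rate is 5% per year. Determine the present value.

Periodic rate r = 0.05 per year.
Growing ordinary annuity: PV = PMT₁ × [1 − ((1+g)/(1+r))^n] / (r − g) = 76,400 × [1 − ((1+0.0202)/(1+r))^12] / (r − 0.0202) = €748,956.03.

€748,956.03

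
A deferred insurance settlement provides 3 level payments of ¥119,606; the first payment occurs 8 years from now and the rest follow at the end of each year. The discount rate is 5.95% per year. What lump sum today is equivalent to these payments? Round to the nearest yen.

¥213,525

Ordinary annuity of 3 payments, first payment at period 8.
Periodic rate r = 0.0595 per year.
The ordinary-annuity PV formula values the stream one period before the first payment (period 7); discount that back 7 periods:
PV₀ = 119,606 × [1 − (1+r)^−3] / r × (1+r)^−7 = ¥213,525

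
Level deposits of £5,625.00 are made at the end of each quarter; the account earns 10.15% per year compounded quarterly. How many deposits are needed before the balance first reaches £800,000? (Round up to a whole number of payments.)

Periodic rate r = 0.1015/4 per quarter; n is counted in quarters.
Ordinary annuity FV: 800,000 = 5,625 × [((1+r)^n − 1)/r].
(1+r)^n = 1 + 800,000 × r / 5,625, so n = ln(1 + 800,000·r/5,625) / ln(1+r) = 60.98.
Round up to a whole number of payments: n = 61.

61 payments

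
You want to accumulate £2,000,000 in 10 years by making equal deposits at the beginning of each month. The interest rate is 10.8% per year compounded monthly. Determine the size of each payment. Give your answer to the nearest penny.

Level annuity due; solve FV = PMT × [((1+r)^n − 1)/r] × (1+r) for PMT.
Periodic rate r = 0.108/12 per month; n is counted in months.
With n = 120: PMT = 2,000,000 / ([((1+r)^n − 1)/r] × (1+r)) = £9,240.90

£9,240.90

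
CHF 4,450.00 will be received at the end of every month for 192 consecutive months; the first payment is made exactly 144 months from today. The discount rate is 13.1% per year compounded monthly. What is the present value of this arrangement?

CHF 75,562.04

Ordinary annuity of 192 payments, first payment at period 144.
Periodic rate r = 0.131/12 per month; n is counted in months.
The ordinary-annuity PV formula values the stream one period before the first payment (period 143); discount that back 143 periods:
PV₀ = 4,450 × [1 − (1+r)^−192] / r × (1+r)^−143 = CHF 75,562.04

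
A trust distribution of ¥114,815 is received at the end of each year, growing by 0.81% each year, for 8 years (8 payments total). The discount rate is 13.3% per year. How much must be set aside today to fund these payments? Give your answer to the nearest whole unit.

Periodic rate r = 0.133 per year.
Growing ordinary annuity: PV = PMT₁ × [1 − ((1+g)/(1+r))^n] / (r − g) = 114,815 × [1 − ((1+0.0081)/(1+r))^8] / (r − 0.0081) = ¥558,157.

¥558,157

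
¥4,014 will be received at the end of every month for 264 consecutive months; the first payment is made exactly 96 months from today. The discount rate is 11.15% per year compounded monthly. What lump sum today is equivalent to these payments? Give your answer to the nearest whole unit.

Ordinary annuity of 264 payments, first payment at period 96.
Periodic rate r = 0.1115/12 per month; n is counted in months.
The ordinary-annuity PV formula values the stream one period before the first payment (period 95); discount that back 95 periods:
PV₀ = 4,014 × [1 − (1+r)^−264] / r × (1+r)^−95 = ¥163,818

¥163,818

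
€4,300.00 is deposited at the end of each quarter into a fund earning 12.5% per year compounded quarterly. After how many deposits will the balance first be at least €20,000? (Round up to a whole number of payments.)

5 payments

Periodic rate r = 0.125/4 per quarter; n is counted in quarters.
Ordinary annuity FV: 20,000 = 4,300 × [((1+r)^n − 1)/r].
(1+r)^n = 1 + 20,000 × r / 4,300, so n = ln(1 + 20,000·r/4,300) / ln(1+r) = 4.41.
Round up to a whole number of payments: n = 5.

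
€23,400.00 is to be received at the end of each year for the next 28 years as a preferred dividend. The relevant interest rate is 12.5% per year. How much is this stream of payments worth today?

This is an ordinary annuity: 28 payments of €23,400.00 at the end of each year.
Periodic rate r = 0.125 per year.
PV = PMT × [(1 − (1+r)^−n)/r] = 23,400 × [1 − (1+r)^−28] / r = €180,281.13

€180,281.13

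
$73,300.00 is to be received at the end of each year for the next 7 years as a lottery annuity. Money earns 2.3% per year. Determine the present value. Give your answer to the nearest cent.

This is an ordinary annuity: 7 payments of $73,300.00 at the end of each year.
Periodic rate r = 0.023 per year.
PV = PMT × [(1 − (1+r)^−n)/r] = 73,300 × [1 − (1+r)^−7] / r = $468,973.73

$468,973.73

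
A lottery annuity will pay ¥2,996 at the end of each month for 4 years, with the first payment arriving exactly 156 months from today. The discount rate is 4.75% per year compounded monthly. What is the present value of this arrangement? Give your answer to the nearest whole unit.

Ordinary annuity of 48 payments, first payment at period 156.
Periodic rate r = 0.0475/12 per month; n is counted in months.
The ordinary-annuity PV formula values the stream one period before the first payment (period 155); discount that back 155 periods:
PV₀ = 2,996 × [1 − (1+r)^−48] / r × (1+r)^−155 = ¥70,871

¥70,871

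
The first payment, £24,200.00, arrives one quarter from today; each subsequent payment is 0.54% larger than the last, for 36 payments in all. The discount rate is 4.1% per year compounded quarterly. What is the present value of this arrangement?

Periodic rate r = 0.041/4 per quarter; n is counted in quarters.
Growing ordinary annuity: PV = PMT₁ × [1 − ((1+g)/(1+r))^n] / (r − g) = 24,200 × [1 − ((1+0.0054)/(1+r))^36] / (r − 0.0054) = £793,701.04.

£793,701.04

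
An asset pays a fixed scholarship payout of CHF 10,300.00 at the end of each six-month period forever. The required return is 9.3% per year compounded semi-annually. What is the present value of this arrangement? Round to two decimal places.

CHF 221,505.38

Periodic rate r = 0.093/2 per half-year.
Level perpetuity: PV = PMT / r = 10,300 / (0.093/2) = CHF 221,505.38.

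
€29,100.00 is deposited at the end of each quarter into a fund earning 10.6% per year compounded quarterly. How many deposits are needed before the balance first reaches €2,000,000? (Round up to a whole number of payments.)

Periodic rate r = 0.106/4 per quarter; n is counted in quarters.
Ordinary annuity FV: 2,000,000 = 29,100 × [((1+r)^n − 1)/r].
(1+r)^n = 1 + 2,000,000 × r / 29,100, so n = ln(1 + 2,000,000·r/29,100) / ln(1+r) = 39.66.
Round up to a whole number of payments: n = 40.

40 payments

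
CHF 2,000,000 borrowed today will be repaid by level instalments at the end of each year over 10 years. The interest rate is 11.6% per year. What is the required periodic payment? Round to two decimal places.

CHF 348,192.25

Level ordinary annuity; solve PV = PMT × [(1 − (1+r)^−n)/r] for PMT.
Periodic rate r = 0.116 per year.
With n = 10: PMT = 2,000,000 / ([(1 − (1+r)^−n)/r]) = CHF 348,192.25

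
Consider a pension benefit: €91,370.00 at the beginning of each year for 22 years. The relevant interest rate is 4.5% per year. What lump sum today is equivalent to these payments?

This is an annuity due: 22 payments of €91,370.00 at the beginning of each year.
Periodic rate r = 0.045 per year.
PV = PMT × [(1 − (1+r)^−n)/r] × (1+r) = 91,370 × [1 − (1+r)^−22] / r × (1+r) = €1,316,159.62

€1,316,159.62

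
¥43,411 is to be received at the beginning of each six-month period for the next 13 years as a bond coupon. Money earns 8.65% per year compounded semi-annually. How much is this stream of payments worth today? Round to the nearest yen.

¥698,873

This is an annuity due: 26 payments of ¥43,411 at the beginning of each six-month period.
Periodic rate r = 0.0865/2 per half-year; n is counted in half-years.
PV = PMT × [(1 − (1+r)^−n)/r] × (1+r) = 43,411 × [1 − (1+r)^−26] / r × (1+r) = ¥698,873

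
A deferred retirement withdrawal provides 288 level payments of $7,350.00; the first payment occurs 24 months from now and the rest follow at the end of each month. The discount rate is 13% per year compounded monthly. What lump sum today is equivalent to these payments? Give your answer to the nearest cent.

$505,757.52

Ordinary annuity of 288 payments, first payment at period 24.
Periodic rate r = 0.13/12 per month; n is counted in months.
The ordinary-annuity PV formula values the stream one period before the first payment (period 23); discount that back 23 periods:
PV₀ = 7,350 × [1 − (1+r)^−288] / r × (1+r)^−23 = $505,757.52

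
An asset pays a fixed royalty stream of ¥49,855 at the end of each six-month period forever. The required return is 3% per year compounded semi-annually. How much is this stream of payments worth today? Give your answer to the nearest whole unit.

¥3,323,667

Periodic rate r = 0.03/2 per half-year.
Level perpetuity: PV = PMT / r = 49,855 / (0.03/2) = ¥3,323,667.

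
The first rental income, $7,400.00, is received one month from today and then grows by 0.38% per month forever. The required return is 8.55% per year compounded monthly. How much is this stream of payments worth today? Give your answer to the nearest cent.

$2,225,563.91

Periodic rate r = 0.0855/12 per month.
Growing perpetuity (Gordon): PV = PMT₁ / (r − g) = 7,400 / (r − 0.0038) = $2,225,563.91.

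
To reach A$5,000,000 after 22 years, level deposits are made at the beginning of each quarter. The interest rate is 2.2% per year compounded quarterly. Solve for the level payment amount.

A$44,083.69

Level annuity due; solve FV = PMT × [((1+r)^n − 1)/r] × (1+r) for PMT.
Periodic rate r = 0.022/4 per quarter; n is counted in quarters.
With n = 88: PMT = 5,000,000 / ([((1+r)^n − 1)/r] × (1+r)) = A$44,083.69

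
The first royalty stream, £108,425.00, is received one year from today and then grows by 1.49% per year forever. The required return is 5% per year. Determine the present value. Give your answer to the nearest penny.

£3,089,031.34

Periodic rate r = 0.05 per year.
Growing perpetuity (Gordon): PV = PMT₁ / (r − g) = 108,425 / (r − 0.0149) = £3,089,031.34.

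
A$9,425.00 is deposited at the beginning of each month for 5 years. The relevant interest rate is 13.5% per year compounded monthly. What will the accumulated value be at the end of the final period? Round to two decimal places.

This is an annuity due: 60 deposits of A$9,425.00 at the beginning of each month.
Periodic rate r = 0.135/12 per month; n is counted in months.
FV = PMT × [((1+r)^n − 1)/r] × (1+r) = 9,425 × [(1+r)^60 − 1] / r × (1+r) = A$810,472.45

A$810,472.45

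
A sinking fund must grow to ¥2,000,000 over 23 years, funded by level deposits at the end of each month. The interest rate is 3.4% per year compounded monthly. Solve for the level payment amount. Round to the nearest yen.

¥4,788

Level ordinary annuity; solve FV = PMT × [((1+r)^n − 1)/r] for PMT.
Periodic rate r = 0.034/12 per month; n is counted in months.
With n = 276: PMT = 2,000,000 / ([((1+r)^n − 1)/r]) = ¥4,788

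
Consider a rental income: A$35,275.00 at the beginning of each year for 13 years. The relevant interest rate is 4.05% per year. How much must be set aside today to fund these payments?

This is an annuity due: 13 payments of A$35,275.00 at the beginning of each year.
Periodic rate r = 0.0405 per year.
PV = PMT × [(1 − (1+r)^−n)/r] × (1+r) = 35,275 × [1 − (1+r)^−13] / r × (1+r) = A$365,375.10

A$365,375.10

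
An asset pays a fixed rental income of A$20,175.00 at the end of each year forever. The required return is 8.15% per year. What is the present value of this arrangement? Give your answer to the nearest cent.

Periodic rate r = 0.0815 per year.
Level perpetuity: PV = PMT / r = 20,175 / (0.0815) = A$247,546.01.

A$247,546.01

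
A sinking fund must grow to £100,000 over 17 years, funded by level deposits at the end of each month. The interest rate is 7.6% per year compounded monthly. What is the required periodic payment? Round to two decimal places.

£241.25

Level ordinary annuity; solve FV = PMT × [((1+r)^n − 1)/r] for PMT.
Periodic rate r = 0.076/12 per month; n is counted in months.
With n = 204: PMT = 100,000 / ([((1+r)^n − 1)/r]) = £241.25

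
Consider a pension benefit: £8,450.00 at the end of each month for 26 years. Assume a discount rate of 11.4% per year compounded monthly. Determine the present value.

This is an ordinary annuity: 312 payments of £8,450.00 at the end of each month.
Periodic rate r = 0.114/12 per month; n is counted in months.
PV = PMT × [(1 − (1+r)^−n)/r] = 8,450 × [1 − (1+r)^−312] / r = £842,919.34

£842,919.34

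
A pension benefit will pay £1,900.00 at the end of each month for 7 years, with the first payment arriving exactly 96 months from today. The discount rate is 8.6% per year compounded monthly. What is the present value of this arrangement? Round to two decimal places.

£60,686.07

Ordinary annuity of 84 payments, first payment at period 96.
Periodic rate r = 0.086/12 per month; n is counted in months.
The ordinary-annuity PV formula values the stream one period before the first payment (period 95); discount that back 95 periods:
PV₀ = 1,900 × [1 − (1+r)^−84] / r × (1+r)^−95 = £60,686.07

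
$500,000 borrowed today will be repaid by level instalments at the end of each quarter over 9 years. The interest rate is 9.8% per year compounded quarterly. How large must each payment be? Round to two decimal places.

Level ordinary annuity; solve PV = PMT × [(1 − (1+r)^−n)/r] for PMT.
Periodic rate r = 0.098/4 per quarter; n is counted in quarters.
With n = 36: PMT = 500,000 / ([(1 − (1+r)^−n)/r]) = $21,061.81

$21,061.81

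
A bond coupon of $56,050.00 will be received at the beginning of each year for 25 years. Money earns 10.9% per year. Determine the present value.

This is an annuity due: 25 payments of $56,050.00 at the beginning of each year.
Periodic rate r = 0.109 per year.
PV = PMT × [(1 − (1+r)^−n)/r] × (1+r) = 56,050 × [1 − (1+r)^−25] / r × (1+r) = $527,337.11

$527,337.11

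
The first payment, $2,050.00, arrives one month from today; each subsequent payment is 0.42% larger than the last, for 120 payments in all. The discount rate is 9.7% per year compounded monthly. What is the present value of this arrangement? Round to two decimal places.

Periodic rate r = 0.097/12 per month; n is counted in months.
Growing ordinary annuity: PV = PMT₁ × [1 − ((1+g)/(1+r))^n] / (r − g) = 2,050 × [1 − ((1+0.0042)/(1+r))^120] / (r − 0.0042) = $195,694.35.

$195,694.35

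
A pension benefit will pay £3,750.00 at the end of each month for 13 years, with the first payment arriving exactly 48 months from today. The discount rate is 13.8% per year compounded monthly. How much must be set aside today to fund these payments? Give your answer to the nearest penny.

Ordinary annuity of 156 payments, first payment at period 48.
Periodic rate r = 0.138/12 per month; n is counted in months.
The ordinary-annuity PV formula values the stream one period before the first payment (period 47); discount that back 47 periods:
PV₀ = 3,750 × [1 − (1+r)^−156] / r × (1+r)^−47 = £158,510.33

£158,510.33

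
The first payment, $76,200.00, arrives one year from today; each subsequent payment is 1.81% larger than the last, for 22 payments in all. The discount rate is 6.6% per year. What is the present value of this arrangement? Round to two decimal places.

Periodic rate r = 0.066 per year.
Growing ordinary annuity: PV = PMT₁ × [1 − ((1+g)/(1+r))^n] / (r − g) = 76,200 × [1 − ((1+0.0181)/(1+r))^22] / (r − 0.0181) = $1,012,251.30.

$1,012,251.30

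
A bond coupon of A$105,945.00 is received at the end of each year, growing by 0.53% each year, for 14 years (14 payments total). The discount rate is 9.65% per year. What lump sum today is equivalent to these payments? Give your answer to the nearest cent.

Periodic rate r = 0.0965 per year.
Growing ordinary annuity: PV = PMT₁ × [1 − ((1+g)/(1+r))^n] / (r − g) = 105,945 × [1 − ((1+0.0053)/(1+r))^14] / (r − 0.0053) = A$817,245.01.

A$817,245.01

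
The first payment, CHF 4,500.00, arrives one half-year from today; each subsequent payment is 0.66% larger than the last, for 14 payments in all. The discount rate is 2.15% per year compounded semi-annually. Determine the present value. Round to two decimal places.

Periodic rate r = 0.0215/2 per half-year; n is counted in half-years.
Growing ordinary annuity: PV = PMT₁ × [1 − ((1+g)/(1+r))^n] / (r − g) = 4,500 × [1 − ((1+0.0066)/(1+r))^14] / (r − 0.0066) = CHF 60,693.50.

CHF 60,693.50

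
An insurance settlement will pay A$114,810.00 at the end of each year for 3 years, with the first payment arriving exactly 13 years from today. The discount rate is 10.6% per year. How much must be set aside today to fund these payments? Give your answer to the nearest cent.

Ordinary annuity of 3 payments, first payment at period 13.
Periodic rate r = 0.106 per year.
The ordinary-annuity PV formula values the stream one period before the first payment (period 12); discount that back 12 periods:
PV₀ = 114,810 × [1 − (1+r)^−3] / r × (1+r)^−12 = A$84,332.97

A$84,332.97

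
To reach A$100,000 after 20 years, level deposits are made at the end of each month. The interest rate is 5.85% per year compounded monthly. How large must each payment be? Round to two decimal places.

Level ordinary annuity; solve FV = PMT × [((1+r)^n − 1)/r] for PMT.
Periodic rate r = 0.0585/12 per month; n is counted in months.
With n = 240: PMT = 100,000 / ([((1+r)^n − 1)/r]) = A$220.30

A$220.30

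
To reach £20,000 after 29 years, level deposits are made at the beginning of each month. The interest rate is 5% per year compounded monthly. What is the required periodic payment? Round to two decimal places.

£25.53

Level annuity due; solve FV = PMT × [((1+r)^n − 1)/r] × (1+r) for PMT.
Periodic rate r = 0.05/12 per month; n is counted in months.
With n = 348: PMT = 20,000 / ([((1+r)^n − 1)/r] × (1+r)) = £25.53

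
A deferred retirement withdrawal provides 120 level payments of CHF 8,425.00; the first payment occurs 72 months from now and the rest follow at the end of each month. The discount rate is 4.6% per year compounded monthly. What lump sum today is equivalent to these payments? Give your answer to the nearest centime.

Ordinary annuity of 120 payments, first payment at period 72.
Periodic rate r = 0.046/12 per month; n is counted in months.
The ordinary-annuity PV formula values the stream one period before the first payment (period 71); discount that back 71 periods:
PV₀ = 8,425 × [1 − (1+r)^−120] / r × (1+r)^−71 = CHF 616,675.27

CHF 616,675.27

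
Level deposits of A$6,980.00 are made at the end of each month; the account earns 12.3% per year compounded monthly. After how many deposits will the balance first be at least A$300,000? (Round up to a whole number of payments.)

36 payments

Periodic rate r = 0.123/12 per month; n is counted in months.
Ordinary annuity FV: 300,000 = 6,980 × [((1+r)^n − 1)/r].
(1+r)^n = 1 + 300,000 × r / 6,980, so n = ln(1 + 300,000·r/6,980) / ln(1+r) = 35.79.
Round up to a whole number of payments: n = 36.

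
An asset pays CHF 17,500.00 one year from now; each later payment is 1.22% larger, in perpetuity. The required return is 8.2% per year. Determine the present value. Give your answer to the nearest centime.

CHF 250,716.33

Periodic rate r = 0.082 per year.
Growing perpetuity (Gordon): PV = PMT₁ / (r − g) = 17,500 / (r − 0.0122) = CHF 250,716.33.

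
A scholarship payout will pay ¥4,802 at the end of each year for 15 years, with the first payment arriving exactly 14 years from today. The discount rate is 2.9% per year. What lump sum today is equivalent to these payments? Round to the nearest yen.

¥39,820

Ordinary annuity of 15 payments, first payment at period 14.
Periodic rate r = 0.029 per year.
The ordinary-annuity PV formula values the stream one period before the first payment (period 13); discount that back 13 periods:
PV₀ = 4,802 × [1 − (1+r)^−15] / r × (1+r)^−13 = ¥39,820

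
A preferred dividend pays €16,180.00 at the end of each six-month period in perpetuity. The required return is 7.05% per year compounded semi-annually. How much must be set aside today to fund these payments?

€459,007.09

Periodic rate r = 0.0705/2 per half-year.
Level perpetuity: PV = PMT / r = 16,180 / (0.0705/2) = €459,007.09.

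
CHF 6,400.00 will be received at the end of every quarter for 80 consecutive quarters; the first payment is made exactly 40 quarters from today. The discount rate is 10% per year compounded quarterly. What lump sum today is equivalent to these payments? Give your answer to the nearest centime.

Ordinary annuity of 80 payments, first payment at period 40.
Periodic rate r = 0.1/4 per quarter; n is counted in quarters.
The ordinary-annuity PV formula values the stream one period before the first payment (period 39); discount that back 39 periods:
PV₀ = 6,400 × [1 − (1+r)^−80] / r × (1+r)^−39 = CHF 84,170.78

CHF 84,170.78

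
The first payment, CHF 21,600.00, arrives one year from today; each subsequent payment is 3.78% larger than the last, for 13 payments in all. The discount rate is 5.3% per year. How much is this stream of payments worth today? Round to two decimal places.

Periodic rate r = 0.053 per year.
Growing ordinary annuity: PV = PMT₁ × [1 − ((1+g)/(1+r))^n] / (r − g) = 21,600 × [1 − ((1+0.0378)/(1+r))^13] / (r − 0.0378) = CHF 244,750.18.

CHF 244,750.18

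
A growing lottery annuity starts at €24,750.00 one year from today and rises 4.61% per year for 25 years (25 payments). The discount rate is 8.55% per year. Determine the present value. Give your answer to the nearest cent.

Periodic rate r = 0.0855 per year.
Growing ordinary annuity: PV = PMT₁ × [1 − ((1+g)/(1+r))^n] / (r − g) = 24,750 × [1 − ((1+0.0461)/(1+r))^25] / (r − 0.0461) = €378,906.42.

€378,906.42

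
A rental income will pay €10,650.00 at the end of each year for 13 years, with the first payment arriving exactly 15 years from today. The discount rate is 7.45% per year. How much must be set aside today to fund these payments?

Ordinary annuity of 13 payments, first payment at period 15.
Periodic rate r = 0.0745 per year.
The ordinary-annuity PV formula values the stream one period before the first payment (period 14); discount that back 14 periods:
PV₀ = 10,650 × [1 − (1+r)^−13] / r × (1+r)^−14 = €31,735.21

€31,735.21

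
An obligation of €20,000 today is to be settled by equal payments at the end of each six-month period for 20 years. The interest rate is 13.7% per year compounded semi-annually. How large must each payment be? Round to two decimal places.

Level ordinary annuity; solve PV = PMT × [(1 − (1+r)^−n)/r] for PMT.
Periodic rate r = 0.137/2 per half-year; n is counted in half-years.
With n = 40: PMT = 20,000 / ([(1 − (1+r)^−n)/r]) = €1,474.12

€1,474.12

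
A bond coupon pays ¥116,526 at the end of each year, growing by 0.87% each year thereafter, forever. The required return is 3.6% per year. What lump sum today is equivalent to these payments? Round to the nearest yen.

¥4,268,352

Periodic rate r = 0.036 per year.
Growing perpetuity (Gordon): PV = PMT₁ / (r − g) = 116,526 / (r − 0.0087) = ¥4,268,352.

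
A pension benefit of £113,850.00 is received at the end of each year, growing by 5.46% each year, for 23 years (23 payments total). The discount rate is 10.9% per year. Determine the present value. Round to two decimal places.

Periodic rate r = 0.109 per year.
Growing ordinary annuity: PV = PMT₁ × [1 − ((1+g)/(1+r))^n] / (r − g) = 113,850 × [1 − ((1+0.0546)/(1+r))^23] / (r − 0.0546) = £1,434,677.35.

£1,434,677.35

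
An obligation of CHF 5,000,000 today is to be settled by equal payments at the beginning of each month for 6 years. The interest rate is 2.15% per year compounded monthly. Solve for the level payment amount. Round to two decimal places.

CHF 73,949.50

Level annuity due; solve PV = PMT × [(1 − (1+r)^−n)/r] × (1+r) for PMT.
Periodic rate r = 0.0215/12 per month; n is counted in months.
With n = 72: PMT = 5,000,000 / ([(1 − (1+r)^−n)/r] × (1+r)) = CHF 73,949.50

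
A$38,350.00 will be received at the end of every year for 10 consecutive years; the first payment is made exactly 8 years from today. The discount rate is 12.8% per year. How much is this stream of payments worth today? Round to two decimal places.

A$90,277.74

Ordinary annuity of 10 payments, first payment at period 8.
Periodic rate r = 0.128 per year.
The ordinary-annuity PV formula values the stream one period before the first payment (period 7); discount that back 7 periods:
PV₀ = 38,350 × [1 − (1+r)^−10] / r × (1+r)^−7 = A$90,277.74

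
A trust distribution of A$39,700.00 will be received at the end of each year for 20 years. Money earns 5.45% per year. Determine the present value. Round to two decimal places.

This is an ordinary annuity: 20 payments of A$39,700.00 at the end of each year.
Periodic rate r = 0.0545 per year.
PV = PMT × [(1 − (1+r)^−n)/r] = 39,700 × [1 − (1+r)^−20] / r = A$476,404.52

A$476,404.52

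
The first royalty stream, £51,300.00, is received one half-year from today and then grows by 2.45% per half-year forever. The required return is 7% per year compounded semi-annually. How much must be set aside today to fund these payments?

£4,885,714.29

Periodic rate r = 0.07/2 per half-year.
Growing perpetuity (Gordon): PV = PMT₁ / (r − g) = 51,300 / (r − 0.0245) = £4,885,714.29.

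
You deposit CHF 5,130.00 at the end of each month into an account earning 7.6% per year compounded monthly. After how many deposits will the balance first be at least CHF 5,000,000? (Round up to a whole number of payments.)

313 payments

Periodic rate r = 0.076/12 per month; n is counted in months.
Ordinary annuity FV: 5,000,000 = 5,130 × [((1+r)^n − 1)/r].
(1+r)^n = 1 + 5,000,000 × r / 5,130, so n = ln(1 + 5,000,000·r/5,130) / ln(1+r) = 312.08.
Round up to a whole number of payments: n = 313.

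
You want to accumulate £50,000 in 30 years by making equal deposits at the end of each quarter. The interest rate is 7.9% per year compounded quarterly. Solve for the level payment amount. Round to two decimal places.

£104.46

Level ordinary annuity; solve FV = PMT × [((1+r)^n − 1)/r] for PMT.
Periodic rate r = 0.079/4 per quarter; n is counted in quarters.
With n = 120: PMT = 50,000 / ([((1+r)^n − 1)/r]) = £104.46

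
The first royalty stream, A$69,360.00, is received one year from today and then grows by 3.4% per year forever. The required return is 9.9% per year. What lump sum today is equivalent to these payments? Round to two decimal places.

Periodic rate r = 0.099 per year.
Growing perpetuity (Gordon): PV = PMT₁ / (r − g) = 69,360 / (r − 0.034) = A$1,067,076.92.

A$1,067,076.92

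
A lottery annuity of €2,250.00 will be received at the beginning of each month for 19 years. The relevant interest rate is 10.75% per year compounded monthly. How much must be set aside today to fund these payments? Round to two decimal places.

€220,243.84

This is an annuity due: 228 payments of €2,250.00 at the beginning of each month.
Periodic rate r = 0.1075/12 per month; n is counted in months.
PV = PMT × [(1 − (1+r)^−n)/r] × (1+r) = 2,250 × [1 − (1+r)^−228] / r × (1+r) = €220,243.84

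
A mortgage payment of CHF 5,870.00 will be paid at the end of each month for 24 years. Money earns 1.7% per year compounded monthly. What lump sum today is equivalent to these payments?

CHF 1,387,374.21

This is an ordinary annuity: 288 payments of CHF 5,870.00 at the end of each month.
Periodic rate r = 0.017/12 per month; n is counted in months.
PV = PMT × [(1 − (1+r)^−n)/r] = 5,870 × [1 − (1+r)^−288] / r = CHF 1,387,374.21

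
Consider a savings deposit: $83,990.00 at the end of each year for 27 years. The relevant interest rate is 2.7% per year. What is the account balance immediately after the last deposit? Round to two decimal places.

This is an ordinary annuity: 27 deposits of $83,990.00 at the end of each year.
Periodic rate r = 0.027 per year.
FV = PMT × [((1+r)^n − 1)/r] = 83,990 × [(1+r)^27 − 1] / r = $3,275,801.58

$3,275,801.58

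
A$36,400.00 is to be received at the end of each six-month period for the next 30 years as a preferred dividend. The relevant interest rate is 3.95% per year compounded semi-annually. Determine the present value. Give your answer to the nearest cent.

This is an ordinary annuity: 60 payments of A$36,400.00 at the end of each six-month period.
Periodic rate r = 0.0395/2 per half-year; n is counted in half-years.
PV = PMT × [(1 − (1+r)^−n)/r] = 36,400 × [1 − (1+r)^−60] / r = A$1,272,989.95

A$1,272,989.95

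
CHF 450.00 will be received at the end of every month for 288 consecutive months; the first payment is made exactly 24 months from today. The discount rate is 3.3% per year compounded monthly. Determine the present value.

CHF 83,964.11

Ordinary annuity of 288 payments, first payment at period 24.
Periodic rate r = 0.033/12 per month; n is counted in months.
The ordinary-annuity PV formula values the stream one period before the first payment (period 23); discount that back 23 periods:
PV₀ = 450 × [1 − (1+r)^−288] / r × (1+r)^−23 = CHF 83,964.11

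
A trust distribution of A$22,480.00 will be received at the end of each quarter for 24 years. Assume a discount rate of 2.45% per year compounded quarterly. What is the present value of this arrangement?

A$1,627,977.45

This is an ordinary annuity: 96 payments of A$22,480.00 at the end of each quarter.
Periodic rate r = 0.0245/4 per quarter; n is counted in quarters.
PV = PMT × [(1 − (1+r)^−n)/r] = 22,480 × [1 − (1+r)^−96] / r = A$1,627,977.45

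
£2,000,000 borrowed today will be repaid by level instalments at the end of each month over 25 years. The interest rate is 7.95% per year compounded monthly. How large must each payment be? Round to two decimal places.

Level ordinary annuity; solve PV = PMT × [(1 − (1+r)^−n)/r] for PMT.
Periodic rate r = 0.0795/12 per month; n is counted in months.
With n = 300: PMT = 2,000,000 / ([(1 − (1+r)^−n)/r]) = £15,370.14

£15,370.14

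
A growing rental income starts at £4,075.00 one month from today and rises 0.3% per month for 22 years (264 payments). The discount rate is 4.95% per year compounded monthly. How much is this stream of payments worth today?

Periodic rate r = 0.0495/12 per month; n is counted in months.
Growing ordinary annuity: PV = PMT₁ × [1 − ((1+g)/(1+r))^n] / (r − g) = 4,075 × [1 − ((1+0.003)/(1+r))^264] / (r − 0.003) = £927,912.64.

£927,912.64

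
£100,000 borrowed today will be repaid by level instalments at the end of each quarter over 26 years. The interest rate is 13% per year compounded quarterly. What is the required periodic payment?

Level ordinary annuity; solve PV = PMT × [(1 − (1+r)^−n)/r] for PMT.
Periodic rate r = 0.13/4 per quarter; n is counted in quarters.
With n = 104: PMT = 100,000 / ([(1 − (1+r)^−n)/r]) = £3,371.12

£3,371.12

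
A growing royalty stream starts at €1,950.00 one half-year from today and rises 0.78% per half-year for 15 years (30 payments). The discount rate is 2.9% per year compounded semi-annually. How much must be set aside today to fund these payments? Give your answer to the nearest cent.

Periodic rate r = 0.029/2 per half-year; n is counted in half-years.
Growing ordinary annuity: PV = PMT₁ × [1 − ((1+g)/(1+r))^n] / (r − g) = 1,950 × [1 − ((1+0.0078)/(1+r))^30] / (r − 0.0078) = €52,467.60.

€52,467.60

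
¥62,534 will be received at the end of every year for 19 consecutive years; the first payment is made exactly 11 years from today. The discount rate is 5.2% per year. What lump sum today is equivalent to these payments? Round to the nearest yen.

¥447,886

Ordinary annuity of 19 payments, first payment at period 11.
Periodic rate r = 0.052 per year.
The ordinary-annuity PV formula values the stream one period before the first payment (period 10); discount that back 10 periods:
PV₀ = 62,534 × [1 − (1+r)^−19] / r × (1+r)^−10 = ¥447,886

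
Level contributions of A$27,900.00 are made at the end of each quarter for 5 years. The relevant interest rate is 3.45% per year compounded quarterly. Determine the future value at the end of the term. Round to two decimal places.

This is an ordinary annuity: 20 deposits of A$27,900.00 at the end of each quarter.
Periodic rate r = 0.0345/4 per quarter; n is counted in quarters.
FV = PMT × [((1+r)^n − 1)/r] = 27,900 × [(1+r)^20 − 1] / r = A$606,176.37

A$606,176.37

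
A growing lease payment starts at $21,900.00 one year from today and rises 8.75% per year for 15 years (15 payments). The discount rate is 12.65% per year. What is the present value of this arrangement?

$230,521.27

Periodic rate r = 0.1265 per year.
Growing ordinary annuity: PV = PMT₁ × [1 − ((1+g)/(1+r))^n] / (r − g) = 21,900 × [1 − ((1+0.0875)/(1+r))^15] / (r − 0.0875) = $230,521.27.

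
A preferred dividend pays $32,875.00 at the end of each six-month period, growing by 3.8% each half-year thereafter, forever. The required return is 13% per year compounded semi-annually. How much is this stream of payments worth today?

$1,217,592.59

Periodic rate r = 0.13/2 per half-year.
Growing perpetuity (Gordon): PV = PMT₁ / (r − g) = 32,875 / (r − 0.038) = $1,217,592.59.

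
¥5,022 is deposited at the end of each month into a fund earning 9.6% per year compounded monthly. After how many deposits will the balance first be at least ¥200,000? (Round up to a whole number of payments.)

35 payments

Periodic rate r = 0.096/12 per month; n is counted in months.
Ordinary annuity FV: 200,000 = 5,022 × [((1+r)^n − 1)/r].
(1+r)^n = 1 + 200,000 × r / 5,022, so n = ln(1 + 200,000·r/5,022) / ln(1+r) = 34.71.
Round up to a whole number of payments: n = 35.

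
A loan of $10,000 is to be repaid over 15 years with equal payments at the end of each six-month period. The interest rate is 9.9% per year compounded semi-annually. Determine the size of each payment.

$646.81

Level ordinary annuity; solve PV = PMT × [(1 − (1+r)^−n)/r] for PMT.
Periodic rate r = 0.099/2 per half-year; n is counted in half-years.
With n = 30: PMT = 10,000 / ([(1 − (1+r)^−n)/r]) = $646.81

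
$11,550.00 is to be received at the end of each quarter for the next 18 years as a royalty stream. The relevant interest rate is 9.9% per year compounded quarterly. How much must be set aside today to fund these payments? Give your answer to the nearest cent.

$386,403.55

This is an ordinary annuity: 72 payments of $11,550.00 at the end of each quarter.
Periodic rate r = 0.099/4 per quarter; n is counted in quarters.
PV = PMT × [(1 − (1+r)^−n)/r] = 11,550 × [1 − (1+r)^−72] / r = $386,403.55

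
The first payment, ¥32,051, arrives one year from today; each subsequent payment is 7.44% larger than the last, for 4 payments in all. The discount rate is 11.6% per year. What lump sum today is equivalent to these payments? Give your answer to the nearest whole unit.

¥108,613

Periodic rate r = 0.116 per year.
Growing ordinary annuity: PV = PMT₁ × [1 − ((1+g)/(1+r))^n] / (r − g) = 32,051 × [1 − ((1+0.0744)/(1+r))^4] / (r − 0.0744) = ¥108,613.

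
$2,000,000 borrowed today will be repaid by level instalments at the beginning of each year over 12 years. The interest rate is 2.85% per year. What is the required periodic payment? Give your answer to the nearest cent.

Level annuity due; solve PV = PMT × [(1 − (1+r)^−n)/r] × (1+r) for PMT.
Periodic rate r = 0.0285 per year.
With n = 12: PMT = 2,000,000 / ([(1 − (1+r)^−n)/r] × (1+r)) = $193,611.37

$193,611.37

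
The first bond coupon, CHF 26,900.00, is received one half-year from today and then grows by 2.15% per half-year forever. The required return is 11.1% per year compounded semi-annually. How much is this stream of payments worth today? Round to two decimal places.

Periodic rate r = 0.111/2 per half-year.
Growing perpetuity (Gordon): PV = PMT₁ / (r − g) = 26,900 / (r − 0.0215) = CHF 791,176.47.

CHF 791,176.47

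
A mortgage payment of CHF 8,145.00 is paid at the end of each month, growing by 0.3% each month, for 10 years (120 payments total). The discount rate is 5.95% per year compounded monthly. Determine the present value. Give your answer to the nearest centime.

Periodic rate r = 0.0595/12 per month; n is counted in months.
Growing ordinary annuity: PV = PMT₁ × [1 − ((1+g)/(1+r))^n] / (r − g) = 8,145 × [1 − ((1+0.003)/(1+r))^120] / (r − 0.003) = CHF 867,983.31.

CHF 867,983.31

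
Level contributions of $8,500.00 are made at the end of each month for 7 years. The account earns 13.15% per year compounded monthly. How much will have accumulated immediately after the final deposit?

$1,161,951.73

This is an ordinary annuity: 84 deposits of $8,500.00 at the end of each month.
Periodic rate r = 0.1315/12 per month; n is counted in months.
FV = PMT × [((1+r)^n − 1)/r] = 8,500 × [(1+r)^84 − 1] / r = $1,161,951.73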